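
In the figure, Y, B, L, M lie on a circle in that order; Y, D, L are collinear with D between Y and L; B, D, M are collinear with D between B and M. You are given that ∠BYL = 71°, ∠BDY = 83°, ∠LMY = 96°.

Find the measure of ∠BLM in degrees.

∠BLM = 51°

1. ∠BML = 71°  [same arc BL]
2. ∠BDL = 97°  [linear pair at D on YL]
3. ∠LBY = 84°  [cyclic YBLM, opposite ∠B+∠M]
4. ∠BLY = 25°  [△YBL]
5. ∠LBM = 58°  [△BDL]
6. ∠BLM = 51°  [△BLM]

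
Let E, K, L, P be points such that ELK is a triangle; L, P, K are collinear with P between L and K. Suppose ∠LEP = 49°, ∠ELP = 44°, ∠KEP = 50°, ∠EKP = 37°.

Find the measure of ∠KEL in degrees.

1. ∠ELK = 44°  [P on ray LK]
2. ∠EKL = 37°  [P on ray KL]
3. ∠KEL = 99°  [△ELK]

∠KEL = 99°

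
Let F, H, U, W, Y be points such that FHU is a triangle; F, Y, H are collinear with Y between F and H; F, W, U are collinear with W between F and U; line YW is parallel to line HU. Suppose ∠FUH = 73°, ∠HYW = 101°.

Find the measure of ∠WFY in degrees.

∠WFY = 28°

1. ∠FWY = 73°  [YW∥HU, corresponding at W]
2. ∠FYW = 79°  [linear pair at Y on FH]
3. ∠WFY = 28°  [△FYW]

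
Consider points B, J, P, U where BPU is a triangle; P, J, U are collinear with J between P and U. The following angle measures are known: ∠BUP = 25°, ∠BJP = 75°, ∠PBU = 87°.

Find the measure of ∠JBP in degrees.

1. ∠BPU = 68°  [△BPU]
2. ∠BPJ = 68°  [J on ray PU]
3. ∠JBP = 37°  [△BPJ]

∠JBP = 37°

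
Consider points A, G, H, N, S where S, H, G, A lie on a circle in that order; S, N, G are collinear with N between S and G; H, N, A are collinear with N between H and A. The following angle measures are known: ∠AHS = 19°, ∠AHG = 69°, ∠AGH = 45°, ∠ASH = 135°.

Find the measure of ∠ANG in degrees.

1. ∠AGS = 19°  [same arc SA]
2. ∠GAH = 66°  [△HGA]
3. ∠ANG = 95°  [△GNA]

∠ANG = 95°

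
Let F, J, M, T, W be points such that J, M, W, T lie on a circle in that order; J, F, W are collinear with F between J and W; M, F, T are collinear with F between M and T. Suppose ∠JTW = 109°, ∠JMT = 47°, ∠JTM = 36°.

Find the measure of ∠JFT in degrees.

1. ∠JWT = 47°  [same arc JT]
2. ∠TJW = 24°  [△JWT]
3. ∠JFT = 120°  [△JFT]

∠JFT = 120°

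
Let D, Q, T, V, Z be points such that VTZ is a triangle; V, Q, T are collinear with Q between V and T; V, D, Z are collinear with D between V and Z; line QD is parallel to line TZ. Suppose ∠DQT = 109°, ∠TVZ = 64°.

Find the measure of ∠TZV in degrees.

1. ∠DQV = 71°  [linear pair at Q on VT]
2. ∠DVQ = 64°  [Q on VT, D on VZ]
3. ∠QDV = 45°  [△VQD]
4. ∠TZV = 45°  [QD∥TZ, corresponding at D]

∠TZV = 45°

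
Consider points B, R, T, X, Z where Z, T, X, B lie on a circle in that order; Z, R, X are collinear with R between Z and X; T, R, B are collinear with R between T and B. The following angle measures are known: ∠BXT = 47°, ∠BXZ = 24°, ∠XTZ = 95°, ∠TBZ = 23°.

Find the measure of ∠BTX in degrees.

∠BTX = 71°

1. ∠XBZ = 85°  [cyclic ZTXB, opposite ∠T+∠B]
2. ∠BZX = 71°  [△ZXB]
3. ∠BTX = 71°  [same arc XB]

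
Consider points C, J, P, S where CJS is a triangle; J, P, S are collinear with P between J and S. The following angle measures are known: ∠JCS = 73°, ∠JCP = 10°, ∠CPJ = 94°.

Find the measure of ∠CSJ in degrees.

1. ∠CJP = 76°  [△CJP]
2. ∠CJS = 76°  [P on ray JS]
3. ∠CSJ = 31°  [△CJS]

∠CSJ = 31°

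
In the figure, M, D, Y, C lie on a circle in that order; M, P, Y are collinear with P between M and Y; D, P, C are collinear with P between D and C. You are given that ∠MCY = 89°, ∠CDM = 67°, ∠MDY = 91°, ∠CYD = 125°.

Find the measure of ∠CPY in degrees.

1. ∠CYM = 67°  [same arc MC]
2. ∠CMD = 55°  [cyclic MDYC, opposite ∠M+∠Y]
3. ∠CMY = 24°  [△MYC]
4. ∠DCM = 58°  [△MDC]
5. ∠CPM = 98°  [△MPC]
6. ∠CPY = 82°  [linear pair at P on MY]

∠CPY = 82°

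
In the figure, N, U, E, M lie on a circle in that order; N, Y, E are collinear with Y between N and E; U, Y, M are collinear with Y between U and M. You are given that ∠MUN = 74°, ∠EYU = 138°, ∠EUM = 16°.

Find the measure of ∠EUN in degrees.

1. ∠NYU = 42°  [linear pair at Y on NE]
2. ∠NEU = 26°  [△UYE]
3. ∠ENU = 64°  [△NYU]
4. ∠EUN = 90°  [△NUE]

∠EUN = 90°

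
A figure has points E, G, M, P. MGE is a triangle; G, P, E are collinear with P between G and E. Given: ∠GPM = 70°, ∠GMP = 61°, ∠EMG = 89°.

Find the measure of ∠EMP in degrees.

∠EMP = 28°

1. ∠MGP = 49°  [△MGP]
2. ∠EPM = 110°  [linear pair at P on GE]
3. ∠EGM = 49°  [P on ray GE]
4. ∠GEM = 42°  [△MGE]
5. ∠MEP = 42°  [P on ray EG]
6. ∠EMP = 28°  [△MPE]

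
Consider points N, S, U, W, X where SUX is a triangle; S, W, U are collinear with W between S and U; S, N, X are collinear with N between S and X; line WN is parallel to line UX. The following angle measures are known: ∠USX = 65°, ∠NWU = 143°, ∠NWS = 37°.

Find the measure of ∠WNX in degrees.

∠WNX = 102°

1. ∠NSW = 65°  [W on SU, N on SX]
2. ∠SNW = 78°  [△SWN]
3. ∠WNX = 102°  [linear pair at N on SX]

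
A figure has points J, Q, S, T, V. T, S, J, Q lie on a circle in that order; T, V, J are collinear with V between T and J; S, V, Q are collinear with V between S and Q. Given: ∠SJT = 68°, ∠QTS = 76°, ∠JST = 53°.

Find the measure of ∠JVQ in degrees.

∠JVQ = 85°

1. ∠SQT = 68°  [same arc TS]
2. ∠JTS = 59°  [△TSJ]
3. ∠QST = 36°  [△TSQ]
4. ∠JQS = 59°  [same arc SJ]
5. ∠QJT = 36°  [same arc TQ]
6. ∠JVQ = 85°  [△JVQ]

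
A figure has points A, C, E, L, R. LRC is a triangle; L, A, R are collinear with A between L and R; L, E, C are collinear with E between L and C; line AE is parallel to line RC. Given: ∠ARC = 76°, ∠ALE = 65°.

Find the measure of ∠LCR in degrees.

∠LCR = 39°

1. ∠CRL = 76°  [A on ray RL]
2. ∠CLR = 65°  [A on LR, E on LC]
3. ∠LCR = 39°  [△LRC]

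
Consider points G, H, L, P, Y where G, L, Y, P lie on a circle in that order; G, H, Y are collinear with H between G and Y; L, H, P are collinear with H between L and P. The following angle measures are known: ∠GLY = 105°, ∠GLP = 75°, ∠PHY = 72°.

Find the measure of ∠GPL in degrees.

∠GPL = 42°

1. ∠GPY = 75°  [cyclic GLYP, opposite ∠L+∠P]
2. ∠GYP = 75°  [same arc GP]
3. ∠GHP = 108°  [linear pair at H on GY]
4. ∠PGY = 30°  [△GYP]
5. ∠GPL = 42°  [△GHP]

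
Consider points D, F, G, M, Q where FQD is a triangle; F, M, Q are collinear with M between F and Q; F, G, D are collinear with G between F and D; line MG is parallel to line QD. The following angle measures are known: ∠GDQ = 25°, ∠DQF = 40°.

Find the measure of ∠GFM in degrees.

∠GFM = 115°

1. ∠FDQ = 25°  [G on ray DF]
2. ∠DFQ = 115°  [△FQD]
3. ∠GFM = 115°  [M on FQ, G on FD]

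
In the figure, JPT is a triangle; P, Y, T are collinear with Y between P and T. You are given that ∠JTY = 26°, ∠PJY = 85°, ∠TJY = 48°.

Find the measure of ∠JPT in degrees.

∠JPT = 21°

1. ∠JYT = 106°  [△JYT]
2. ∠JYP = 74°  [linear pair at Y on PT]
3. ∠JPY = 21°  [△JPY]
4. ∠JPT = 21°  [Y on ray PT]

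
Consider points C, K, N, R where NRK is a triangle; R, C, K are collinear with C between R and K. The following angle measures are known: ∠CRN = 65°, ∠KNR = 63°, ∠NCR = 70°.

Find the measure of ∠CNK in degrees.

∠CNK = 18°

1. ∠KRN = 65°  [C on ray RK]
2. ∠NKR = 52°  [△NRK]
3. ∠KCN = 110°  [linear pair at C on RK]
4. ∠CKN = 52°  [C on ray KR]
5. ∠CNK = 18°  [△NCK]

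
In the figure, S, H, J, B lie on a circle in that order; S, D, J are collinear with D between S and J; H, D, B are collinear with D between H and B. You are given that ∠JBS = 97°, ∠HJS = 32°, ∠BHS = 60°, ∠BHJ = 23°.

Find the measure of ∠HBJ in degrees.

1. ∠JHS = 83°  [cyclic SHJB, opposite ∠H+∠B]
2. ∠HSJ = 65°  [△SHJ]
3. ∠HBJ = 65°  [same arc HJ]

∠HBJ = 65°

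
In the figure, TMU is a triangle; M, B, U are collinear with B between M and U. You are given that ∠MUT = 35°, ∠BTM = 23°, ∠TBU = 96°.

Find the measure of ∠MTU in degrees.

∠MTU = 72°

1. ∠MBT = 84°  [linear pair at B on MU]
2. ∠BMT = 73°  [△TMB]
3. ∠TMU = 73°  [B on ray MU]
4. ∠MTU = 72°  [△TMU]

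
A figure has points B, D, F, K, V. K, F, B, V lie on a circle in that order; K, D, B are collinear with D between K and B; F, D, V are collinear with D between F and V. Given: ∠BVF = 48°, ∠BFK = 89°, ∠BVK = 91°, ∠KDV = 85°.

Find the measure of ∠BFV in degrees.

1. ∠BKF = 48°  [same arc FB]
2. ∠FBK = 43°  [△KFB]
3. ∠BDF = 85°  [vertical angles at D]
4. ∠BFV = 52°  [△FDB]

∠BFV = 52°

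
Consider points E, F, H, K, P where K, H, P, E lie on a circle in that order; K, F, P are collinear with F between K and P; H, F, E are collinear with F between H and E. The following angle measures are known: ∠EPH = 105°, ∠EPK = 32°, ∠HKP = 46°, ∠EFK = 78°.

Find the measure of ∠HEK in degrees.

∠HEK = 73°

1. ∠EKH = 75°  [cyclic KHPE, opposite ∠K+∠P]
2. ∠EHK = 32°  [same arc KE]
3. ∠HEK = 73°  [△KHE]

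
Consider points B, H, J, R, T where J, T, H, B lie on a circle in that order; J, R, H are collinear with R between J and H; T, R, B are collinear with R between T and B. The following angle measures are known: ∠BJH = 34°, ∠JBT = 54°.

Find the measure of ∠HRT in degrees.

1. ∠BTH = 34°  [same arc HB]
2. ∠JHT = 54°  [same arc JT]
3. ∠HRT = 92°  [△TRH]

∠HRT = 92°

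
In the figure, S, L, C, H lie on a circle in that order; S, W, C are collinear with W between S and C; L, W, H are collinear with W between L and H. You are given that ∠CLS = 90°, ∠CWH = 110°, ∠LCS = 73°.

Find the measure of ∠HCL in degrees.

1. ∠CSL = 17°  [△SLC]
2. ∠LWS = 110°  [vertical angles at W]
3. ∠LHS = 73°  [same arc SL]
4. ∠HLS = 53°  [△SWL]
5. ∠HSL = 54°  [△SLH]
6. ∠HCL = 126°  [cyclic SLCH, opposite ∠S+∠C]

∠HCL = 126°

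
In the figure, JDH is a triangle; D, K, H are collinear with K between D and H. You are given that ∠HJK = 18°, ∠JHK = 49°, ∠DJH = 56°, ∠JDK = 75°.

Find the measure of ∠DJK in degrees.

∠DJK = 38°

1. ∠HKJ = 113°  [△JKH]
2. ∠DKJ = 67°  [linear pair at K on DH]
3. ∠DJK = 38°  [△JDK]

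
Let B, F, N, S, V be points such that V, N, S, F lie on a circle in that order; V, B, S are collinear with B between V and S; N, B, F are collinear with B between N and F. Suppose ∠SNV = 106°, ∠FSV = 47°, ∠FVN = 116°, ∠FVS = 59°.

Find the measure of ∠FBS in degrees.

∠FBS = 76°

1. ∠FNV = 47°  [same arc VF]
2. ∠NFV = 17°  [△VNF]
3. ∠FBV = 104°  [△VBF]
4. ∠FBS = 76°  [linear pair at B on VS]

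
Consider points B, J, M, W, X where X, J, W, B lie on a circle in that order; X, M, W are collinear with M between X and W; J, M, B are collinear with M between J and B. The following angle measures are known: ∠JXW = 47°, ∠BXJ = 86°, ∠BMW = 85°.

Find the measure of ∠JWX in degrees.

1. ∠JBW = 47°  [same arc JW]
2. ∠BWJ = 94°  [cyclic XJWB, opposite ∠X+∠W]
3. ∠JMX = 85°  [vertical angles at M]
4. ∠BJW = 39°  [△JWB]
5. ∠JMW = 95°  [linear pair at M on XW]
6. ∠JWX = 46°  [△JMW]

∠JWX = 46°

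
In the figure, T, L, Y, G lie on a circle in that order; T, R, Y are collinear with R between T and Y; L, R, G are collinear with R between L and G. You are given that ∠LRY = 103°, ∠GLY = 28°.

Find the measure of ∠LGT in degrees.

∠LGT = 49°

1. ∠GRT = 103°  [vertical angles at R]
2. ∠GTY = 28°  [same arc YG]
3. ∠LGT = 49°  [△TRG]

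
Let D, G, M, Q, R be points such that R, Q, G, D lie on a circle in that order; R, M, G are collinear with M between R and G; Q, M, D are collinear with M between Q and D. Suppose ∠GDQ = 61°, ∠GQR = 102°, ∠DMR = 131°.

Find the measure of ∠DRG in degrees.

∠DRG = 32°

1. ∠GRQ = 61°  [same arc QG]
2. ∠QGR = 17°  [△RQG]
3. ∠QDR = 17°  [same arc RQ]
4. ∠DRG = 32°  [△RMD]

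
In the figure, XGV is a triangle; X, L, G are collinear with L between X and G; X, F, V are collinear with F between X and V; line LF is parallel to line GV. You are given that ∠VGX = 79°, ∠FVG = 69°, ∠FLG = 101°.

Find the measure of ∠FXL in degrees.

∠FXL = 32°

1. ∠GVX = 69°  [F on ray VX]
2. ∠GXV = 32°  [△XGV]
3. ∠FXL = 32°  [L on XG, F on XV]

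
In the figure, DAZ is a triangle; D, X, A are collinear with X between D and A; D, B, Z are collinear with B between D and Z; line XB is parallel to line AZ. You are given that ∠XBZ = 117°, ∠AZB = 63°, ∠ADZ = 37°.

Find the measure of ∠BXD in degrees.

1. ∠DBX = 63°  [linear pair at B on DZ]
2. ∠BDX = 37°  [X on DA, B on DZ]
3. ∠BXD = 80°  [△DXB]

∠BXD = 80°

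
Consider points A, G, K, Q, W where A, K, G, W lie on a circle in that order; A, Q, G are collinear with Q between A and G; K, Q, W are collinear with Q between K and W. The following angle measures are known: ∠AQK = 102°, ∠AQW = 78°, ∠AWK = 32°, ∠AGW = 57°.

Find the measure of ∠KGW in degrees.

∠KGW = 89°

1. ∠GQW = 102°  [vertical angles at Q]
2. ∠GQK = 78°  [linear pair at Q on AG]
3. ∠AGK = 32°  [same arc AK]
4. ∠GWK = 21°  [△GQW]
5. ∠GKW = 70°  [△KQG]
6. ∠KGW = 89°  [△KGW]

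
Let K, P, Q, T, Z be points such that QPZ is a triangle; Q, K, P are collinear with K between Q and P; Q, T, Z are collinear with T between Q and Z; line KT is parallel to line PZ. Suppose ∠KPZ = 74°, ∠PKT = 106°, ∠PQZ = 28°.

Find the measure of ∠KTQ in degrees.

1. ∠QKT = 74°  [linear pair at K on QP]
2. ∠KQT = 28°  [K on QP, T on QZ]
3. ∠KTQ = 78°  [△QKT]

∠KTQ = 78°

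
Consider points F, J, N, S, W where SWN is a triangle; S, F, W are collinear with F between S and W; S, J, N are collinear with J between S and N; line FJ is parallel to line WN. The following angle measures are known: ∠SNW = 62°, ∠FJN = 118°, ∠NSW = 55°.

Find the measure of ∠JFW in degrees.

∠JFW = 117°

1. ∠NWS = 63°  [△SWN]
2. ∠JFS = 63°  [FJ∥WN, corresponding at F]
3. ∠JFW = 117°  [linear pair at F on SW]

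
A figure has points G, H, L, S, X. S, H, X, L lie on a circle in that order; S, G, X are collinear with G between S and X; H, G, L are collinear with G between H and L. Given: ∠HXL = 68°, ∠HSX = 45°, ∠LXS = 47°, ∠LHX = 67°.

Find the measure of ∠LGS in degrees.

1. ∠HLX = 45°  [△HXL]
2. ∠LGX = 88°  [△XGL]
3. ∠LGS = 92°  [linear pair at G on SX]

∠LGS = 92°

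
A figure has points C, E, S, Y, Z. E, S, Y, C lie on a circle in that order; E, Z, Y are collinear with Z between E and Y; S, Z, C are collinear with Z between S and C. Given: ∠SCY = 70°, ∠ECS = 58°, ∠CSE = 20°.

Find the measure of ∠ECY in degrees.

∠ECY = 128°

1. ∠SEY = 70°  [same arc SY]
2. ∠EYS = 58°  [same arc ES]
3. ∠ESY = 52°  [△ESY]
4. ∠ECY = 128°  [cyclic ESYC, opposite ∠S+∠C]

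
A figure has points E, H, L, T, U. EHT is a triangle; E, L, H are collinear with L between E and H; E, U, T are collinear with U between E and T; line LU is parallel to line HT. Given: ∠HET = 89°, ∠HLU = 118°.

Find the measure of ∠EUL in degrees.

∠EUL = 29°

1. ∠LEU = 89°  [L on EH, U on ET]
2. ∠ELU = 62°  [linear pair at L on EH]
3. ∠EUL = 29°  [△ELU]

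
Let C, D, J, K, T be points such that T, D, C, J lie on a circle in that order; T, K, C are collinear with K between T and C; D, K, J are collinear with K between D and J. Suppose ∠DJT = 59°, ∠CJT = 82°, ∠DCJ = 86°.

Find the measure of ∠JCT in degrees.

1. ∠DTJ = 94°  [cyclic TDCJ, opposite ∠T+∠C]
2. ∠JDT = 27°  [△TDJ]
3. ∠JCT = 27°  [same arc TJ]

∠JCT = 27°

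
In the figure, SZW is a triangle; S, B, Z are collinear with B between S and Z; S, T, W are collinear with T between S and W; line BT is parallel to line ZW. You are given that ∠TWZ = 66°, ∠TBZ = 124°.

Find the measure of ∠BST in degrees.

1. ∠SWZ = 66°  [T on ray WS]
2. ∠SBT = 56°  [linear pair at B on SZ]
3. ∠BTS = 66°  [BT∥ZW, corresponding at T]
4. ∠BST = 58°  [△SBT]

∠BST = 58°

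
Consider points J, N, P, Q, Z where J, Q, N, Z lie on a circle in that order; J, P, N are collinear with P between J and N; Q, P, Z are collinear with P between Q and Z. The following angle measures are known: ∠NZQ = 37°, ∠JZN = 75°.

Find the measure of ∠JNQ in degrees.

1. ∠NJQ = 37°  [same arc QN]
2. ∠JQN = 105°  [cyclic JQNZ, opposite ∠Q+∠Z]
3. ∠JNQ = 38°  [△JQN]

∠JNQ = 38°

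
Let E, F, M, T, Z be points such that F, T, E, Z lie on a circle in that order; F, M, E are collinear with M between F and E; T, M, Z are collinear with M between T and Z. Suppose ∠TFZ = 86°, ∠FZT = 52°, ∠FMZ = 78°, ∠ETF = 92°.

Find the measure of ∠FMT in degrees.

∠FMT = 102°

1. ∠FTZ = 42°  [△FTZ]
2. ∠FET = 52°  [same arc FT]
3. ∠EFT = 36°  [△FTE]
4. ∠FMT = 102°  [△FMT]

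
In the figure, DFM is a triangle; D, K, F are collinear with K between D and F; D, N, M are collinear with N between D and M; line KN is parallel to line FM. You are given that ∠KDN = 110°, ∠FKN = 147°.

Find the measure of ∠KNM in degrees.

∠KNM = 143°

1. ∠DKN = 33°  [linear pair at K on DF]
2. ∠DNK = 37°  [△DKN]
3. ∠KNM = 143°  [linear pair at N on DM]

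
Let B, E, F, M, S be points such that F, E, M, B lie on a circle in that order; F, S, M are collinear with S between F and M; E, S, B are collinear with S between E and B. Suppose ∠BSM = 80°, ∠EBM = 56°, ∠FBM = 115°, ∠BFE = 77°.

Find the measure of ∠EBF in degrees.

∠EBF = 59°

1. ∠BSF = 100°  [linear pair at S on FM]
2. ∠BMF = 44°  [△MSB]
3. ∠BFM = 21°  [△FMB]
4. ∠EBF = 59°  [△FSB]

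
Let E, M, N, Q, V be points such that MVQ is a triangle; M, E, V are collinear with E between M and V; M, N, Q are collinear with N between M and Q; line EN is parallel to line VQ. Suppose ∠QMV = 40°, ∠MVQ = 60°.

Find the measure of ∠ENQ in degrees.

∠ENQ = 100°

1. ∠MQV = 80°  [△MVQ]
2. ∠ENM = 80°  [EN∥VQ, corresponding at N]
3. ∠ENQ = 100°  [linear pair at N on MQ]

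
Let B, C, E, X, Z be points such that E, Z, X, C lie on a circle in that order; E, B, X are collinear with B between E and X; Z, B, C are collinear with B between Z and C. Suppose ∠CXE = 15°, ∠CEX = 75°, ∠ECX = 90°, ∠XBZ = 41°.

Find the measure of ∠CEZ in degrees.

1. ∠CZE = 15°  [same arc EC]
2. ∠CBE = 41°  [vertical angles at B]
3. ∠ECZ = 64°  [△EBC]
4. ∠CEZ = 101°  [△EZC]

∠CEZ = 101°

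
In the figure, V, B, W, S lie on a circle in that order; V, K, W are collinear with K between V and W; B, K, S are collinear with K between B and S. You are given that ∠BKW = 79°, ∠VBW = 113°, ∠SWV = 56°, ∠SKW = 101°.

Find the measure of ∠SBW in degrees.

1. ∠VSW = 67°  [cyclic VBWS, opposite ∠B+∠S]
2. ∠SVW = 57°  [△VWS]
3. ∠SBW = 57°  [same arc WS]

∠SBW = 57°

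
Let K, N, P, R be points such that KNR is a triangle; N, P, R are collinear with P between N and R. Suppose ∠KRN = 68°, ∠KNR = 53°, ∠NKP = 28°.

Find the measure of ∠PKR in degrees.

1. ∠KRP = 68°  [P on ray RN]
2. ∠KNP = 53°  [P on ray NR]
3. ∠KPN = 99°  [△KNP]
4. ∠KPR = 81°  [linear pair at P on NR]
5. ∠PKR = 31°  [△KPR]

∠PKR = 31°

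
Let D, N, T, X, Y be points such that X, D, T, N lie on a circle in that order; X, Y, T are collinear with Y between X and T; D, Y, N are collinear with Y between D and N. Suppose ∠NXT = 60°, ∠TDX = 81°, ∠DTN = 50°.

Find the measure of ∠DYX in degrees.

∠DYX = 89°

1. ∠NDT = 60°  [same arc TN]
2. ∠TNX = 99°  [cyclic XDTN, opposite ∠D+∠N]
3. ∠DNT = 70°  [△DTN]
4. ∠NTX = 21°  [△XTN]
5. ∠DXT = 70°  [same arc DT]
6. ∠NDX = 21°  [same arc XN]
7. ∠DYX = 89°  [△XYD]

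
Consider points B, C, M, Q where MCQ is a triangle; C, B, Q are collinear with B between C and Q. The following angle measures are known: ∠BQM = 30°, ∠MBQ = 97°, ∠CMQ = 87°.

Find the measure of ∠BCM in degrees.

∠BCM = 63°

1. ∠CQM = 30°  [B on ray QC]
2. ∠MCQ = 63°  [△MCQ]
3. ∠BCM = 63°  [B on ray CQ]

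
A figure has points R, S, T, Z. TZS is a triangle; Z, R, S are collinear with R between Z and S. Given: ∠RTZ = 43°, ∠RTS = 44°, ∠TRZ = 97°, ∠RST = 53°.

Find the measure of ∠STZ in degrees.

∠STZ = 87°

1. ∠RZT = 40°  [△TZR]
2. ∠TSZ = 53°  [R on ray SZ]
3. ∠SZT = 40°  [R on ray ZS]
4. ∠STZ = 87°  [△TZS]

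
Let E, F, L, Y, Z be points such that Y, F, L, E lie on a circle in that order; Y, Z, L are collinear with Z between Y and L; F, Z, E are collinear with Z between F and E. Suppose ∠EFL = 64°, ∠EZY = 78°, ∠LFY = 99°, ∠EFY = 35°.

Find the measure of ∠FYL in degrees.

∠FYL = 43°

1. ∠FZL = 78°  [vertical angles at Z]
2. ∠FZY = 102°  [linear pair at Z on YL]
3. ∠FYL = 43°  [△YZF]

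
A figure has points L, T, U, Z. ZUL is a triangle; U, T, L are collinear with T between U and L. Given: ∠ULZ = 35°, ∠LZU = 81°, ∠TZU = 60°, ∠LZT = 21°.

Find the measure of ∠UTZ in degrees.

1. ∠TLZ = 35°  [T on ray LU]
2. ∠LTZ = 124°  [△ZTL]
3. ∠UTZ = 56°  [linear pair at T on UL]

∠UTZ = 56°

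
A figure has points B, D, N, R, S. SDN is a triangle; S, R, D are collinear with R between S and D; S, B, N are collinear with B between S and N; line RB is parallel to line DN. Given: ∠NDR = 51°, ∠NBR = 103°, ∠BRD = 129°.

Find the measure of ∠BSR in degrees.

1. ∠RBS = 77°  [linear pair at B on SN]
2. ∠BRS = 51°  [linear pair at R on SD]
3. ∠BSR = 52°  [△SRB]

∠BSR = 52°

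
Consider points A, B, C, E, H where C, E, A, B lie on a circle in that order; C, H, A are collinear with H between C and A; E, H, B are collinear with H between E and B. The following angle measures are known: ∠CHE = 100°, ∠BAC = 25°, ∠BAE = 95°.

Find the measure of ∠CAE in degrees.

1. ∠AHB = 100°  [vertical angles at H]
2. ∠AHE = 80°  [linear pair at H on CA]
3. ∠ABE = 55°  [△AHB]
4. ∠AEB = 30°  [△EAB]
5. ∠CAE = 70°  [△EHA]

∠CAE = 70°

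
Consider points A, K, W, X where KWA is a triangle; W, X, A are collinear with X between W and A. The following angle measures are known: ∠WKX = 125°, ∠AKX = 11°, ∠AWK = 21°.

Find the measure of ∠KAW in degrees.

1. ∠KWX = 21°  [X on ray WA]
2. ∠KXW = 34°  [△KWX]
3. ∠AXK = 146°  [linear pair at X on WA]
4. ∠KAX = 23°  [△KXA]
5. ∠KAW = 23°  [X on ray AW]

∠KAW = 23°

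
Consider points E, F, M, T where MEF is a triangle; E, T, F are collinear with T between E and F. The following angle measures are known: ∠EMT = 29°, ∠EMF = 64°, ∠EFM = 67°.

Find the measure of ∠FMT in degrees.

∠FMT = 35°

1. ∠FEM = 49°  [△MEF]
2. ∠MFT = 67°  [T on ray FE]
3. ∠MET = 49°  [T on ray EF]
4. ∠ETM = 102°  [△MET]
5. ∠FTM = 78°  [linear pair at T on EF]
6. ∠FMT = 35°  [△MTF]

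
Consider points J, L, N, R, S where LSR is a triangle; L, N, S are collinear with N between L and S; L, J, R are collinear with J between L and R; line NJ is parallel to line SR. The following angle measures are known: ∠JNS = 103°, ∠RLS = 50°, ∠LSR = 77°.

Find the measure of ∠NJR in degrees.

1. ∠JNL = 77°  [linear pair at N on LS]
2. ∠JLN = 50°  [N on LS, J on LR]
3. ∠LJN = 53°  [△LNJ]
4. ∠NJR = 127°  [linear pair at J on LR]

∠NJR = 127°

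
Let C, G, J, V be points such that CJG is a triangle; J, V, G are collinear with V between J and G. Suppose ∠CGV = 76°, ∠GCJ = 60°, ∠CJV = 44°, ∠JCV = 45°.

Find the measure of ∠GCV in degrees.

1. ∠CVJ = 91°  [△CJV]
2. ∠CVG = 89°  [linear pair at V on JG]
3. ∠GCV = 15°  [△CVG]

∠GCV = 15°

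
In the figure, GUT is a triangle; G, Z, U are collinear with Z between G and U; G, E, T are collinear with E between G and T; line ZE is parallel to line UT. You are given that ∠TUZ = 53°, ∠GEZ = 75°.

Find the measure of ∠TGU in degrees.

∠TGU = 52°

1. ∠GUT = 53°  [Z on ray UG]
2. ∠GTU = 75°  [ZE∥UT, corresponding at E]
3. ∠TGU = 52°  [△GUT]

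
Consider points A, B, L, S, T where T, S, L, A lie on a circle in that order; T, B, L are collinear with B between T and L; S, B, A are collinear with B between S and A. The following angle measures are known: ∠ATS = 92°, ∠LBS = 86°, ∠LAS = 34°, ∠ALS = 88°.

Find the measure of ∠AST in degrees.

1. ∠SBT = 94°  [linear pair at B on TL]
2. ∠LTS = 34°  [same arc SL]
3. ∠AST = 52°  [△TBS]

∠AST = 52°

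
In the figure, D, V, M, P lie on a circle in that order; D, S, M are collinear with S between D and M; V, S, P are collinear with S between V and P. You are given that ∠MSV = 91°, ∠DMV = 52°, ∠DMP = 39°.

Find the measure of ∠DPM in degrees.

1. ∠DSP = 91°  [vertical angles at S]
2. ∠DPV = 52°  [same arc DV]
3. ∠MDP = 37°  [△DSP]
4. ∠DPM = 104°  [△DMP]

∠DPM = 104°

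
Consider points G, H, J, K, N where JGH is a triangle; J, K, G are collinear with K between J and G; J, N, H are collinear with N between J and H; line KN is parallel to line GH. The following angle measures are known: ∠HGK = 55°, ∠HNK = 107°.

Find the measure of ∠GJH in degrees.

∠GJH = 52°

1. ∠HGJ = 55°  [K on ray GJ]
2. ∠JNK = 73°  [linear pair at N on JH]
3. ∠JKN = 55°  [KN∥GH, corresponding at K]
4. ∠KJN = 52°  [△JKN]
5. ∠GJH = 52°  [K on JG, N on JH]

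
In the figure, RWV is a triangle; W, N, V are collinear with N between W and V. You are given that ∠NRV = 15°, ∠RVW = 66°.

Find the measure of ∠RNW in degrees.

1. ∠NVR = 66°  [N on ray VW]
2. ∠RNV = 99°  [△RNV]
3. ∠RNW = 81°  [linear pair at N on WV]

∠RNW = 81°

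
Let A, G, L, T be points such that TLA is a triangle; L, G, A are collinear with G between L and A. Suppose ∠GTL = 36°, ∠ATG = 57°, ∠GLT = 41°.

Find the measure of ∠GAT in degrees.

∠GAT = 46°

1. ∠LGT = 103°  [△TLG]
2. ∠AGT = 77°  [linear pair at G on LA]
3. ∠GAT = 46°  [△TGA]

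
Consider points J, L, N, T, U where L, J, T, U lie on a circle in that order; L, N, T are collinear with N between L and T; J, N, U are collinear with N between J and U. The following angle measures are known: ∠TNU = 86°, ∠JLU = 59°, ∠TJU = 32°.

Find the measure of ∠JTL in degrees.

∠JTL = 54°

1. ∠JNL = 86°  [vertical angles at N]
2. ∠JNT = 94°  [linear pair at N on LT]
3. ∠JTL = 54°  [△JNT]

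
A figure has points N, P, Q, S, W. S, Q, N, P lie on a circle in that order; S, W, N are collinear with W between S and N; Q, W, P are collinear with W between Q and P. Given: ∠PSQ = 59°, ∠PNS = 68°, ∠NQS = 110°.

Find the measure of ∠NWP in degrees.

1. ∠PQS = 68°  [same arc SP]
2. ∠NPS = 70°  [cyclic SQNP, opposite ∠Q+∠P]
3. ∠QPS = 53°  [△SQP]
4. ∠NSP = 42°  [△SNP]
5. ∠PWS = 85°  [△SWP]
6. ∠NWP = 95°  [linear pair at W on SN]

∠NWP = 95°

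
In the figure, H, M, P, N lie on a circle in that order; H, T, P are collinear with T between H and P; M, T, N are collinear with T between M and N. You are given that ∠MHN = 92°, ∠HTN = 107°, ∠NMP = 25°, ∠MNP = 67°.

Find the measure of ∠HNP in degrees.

1. ∠NTP = 73°  [linear pair at T on HP]
2. ∠NHP = 25°  [same arc PN]
3. ∠HPN = 40°  [△PTN]
4. ∠HNP = 115°  [△HPN]

∠HNP = 115°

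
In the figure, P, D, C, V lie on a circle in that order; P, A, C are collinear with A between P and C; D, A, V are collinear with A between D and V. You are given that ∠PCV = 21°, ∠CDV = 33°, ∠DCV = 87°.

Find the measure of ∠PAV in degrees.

1. ∠PDV = 21°  [same arc PV]
2. ∠CPV = 33°  [same arc CV]
3. ∠DPV = 93°  [cyclic PDCV, opposite ∠P+∠C]
4. ∠DVP = 66°  [△PDV]
5. ∠PAV = 81°  [△PAV]

∠PAV = 81°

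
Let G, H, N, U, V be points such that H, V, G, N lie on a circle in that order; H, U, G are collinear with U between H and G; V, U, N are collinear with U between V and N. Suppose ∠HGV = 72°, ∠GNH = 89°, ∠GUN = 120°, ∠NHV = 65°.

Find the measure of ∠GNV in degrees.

1. ∠GVH = 91°  [cyclic HVGN, opposite ∠V+∠N]
2. ∠GHV = 17°  [△HVG]
3. ∠GNV = 17°  [same arc VG]

∠GNV = 17°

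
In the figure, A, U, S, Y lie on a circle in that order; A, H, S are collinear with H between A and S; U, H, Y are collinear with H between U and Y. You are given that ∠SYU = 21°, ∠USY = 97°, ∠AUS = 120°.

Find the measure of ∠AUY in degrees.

∠AUY = 58°

1. ∠SUY = 62°  [△USY]
2. ∠AYS = 60°  [cyclic AUSY, opposite ∠U+∠Y]
3. ∠SAY = 62°  [same arc SY]
4. ∠ASY = 58°  [△ASY]
5. ∠AUY = 58°  [same arc AY]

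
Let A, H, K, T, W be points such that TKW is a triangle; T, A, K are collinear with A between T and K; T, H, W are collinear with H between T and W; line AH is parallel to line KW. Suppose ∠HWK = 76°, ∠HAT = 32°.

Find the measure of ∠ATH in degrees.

∠ATH = 72°

1. ∠KWT = 76°  [H on ray WT]
2. ∠TKW = 32°  [AH∥KW, corresponding at A]
3. ∠KTW = 72°  [△TKW]
4. ∠ATH = 72°  [A on TK, H on TW]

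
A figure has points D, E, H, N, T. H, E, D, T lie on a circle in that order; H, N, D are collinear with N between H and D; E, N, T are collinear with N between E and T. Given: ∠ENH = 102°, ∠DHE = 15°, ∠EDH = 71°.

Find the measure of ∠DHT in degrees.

1. ∠DNT = 102°  [vertical angles at N]
2. ∠ETH = 71°  [same arc HE]
3. ∠HNT = 78°  [linear pair at N on HD]
4. ∠DHT = 31°  [△HNT]

∠DHT = 31°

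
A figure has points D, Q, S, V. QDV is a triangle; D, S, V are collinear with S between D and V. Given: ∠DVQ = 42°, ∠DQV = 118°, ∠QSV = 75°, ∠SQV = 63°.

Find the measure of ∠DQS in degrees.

∠DQS = 55°

1. ∠QDV = 20°  [△QDV]
2. ∠DSQ = 105°  [linear pair at S on DV]
3. ∠QDS = 20°  [S on ray DV]
4. ∠DQS = 55°  [△QDS]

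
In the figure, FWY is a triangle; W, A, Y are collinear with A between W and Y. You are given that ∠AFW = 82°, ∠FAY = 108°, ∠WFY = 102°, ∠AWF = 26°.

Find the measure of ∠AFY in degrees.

1. ∠FWY = 26°  [A on ray WY]
2. ∠FYW = 52°  [△FWY]
3. ∠AYF = 52°  [A on ray YW]
4. ∠AFY = 20°  [△FAY]

∠AFY = 20°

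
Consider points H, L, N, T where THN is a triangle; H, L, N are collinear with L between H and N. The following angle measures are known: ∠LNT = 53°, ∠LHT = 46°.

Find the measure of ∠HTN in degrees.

1. ∠HNT = 53°  [L on ray NH]
2. ∠NHT = 46°  [L on ray HN]
3. ∠HTN = 81°  [△THN]

∠HTN = 81°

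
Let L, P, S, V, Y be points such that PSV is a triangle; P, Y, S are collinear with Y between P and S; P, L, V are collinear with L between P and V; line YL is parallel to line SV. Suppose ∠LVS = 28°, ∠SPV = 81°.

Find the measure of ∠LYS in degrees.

1. ∠PVS = 28°  [L on ray VP]
2. ∠PSV = 71°  [△PSV]
3. ∠LYP = 71°  [YL∥SV, corresponding at Y]
4. ∠LYS = 109°  [linear pair at Y on PS]

∠LYS = 109°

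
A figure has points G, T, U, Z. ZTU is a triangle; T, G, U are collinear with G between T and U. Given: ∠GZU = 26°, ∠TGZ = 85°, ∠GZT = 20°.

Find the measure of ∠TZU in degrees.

1. ∠GTZ = 75°  [△ZTG]
2. ∠UGZ = 95°  [linear pair at G on TU]
3. ∠UTZ = 75°  [G on ray TU]
4. ∠GUZ = 59°  [△ZGU]
5. ∠TUZ = 59°  [G on ray UT]
6. ∠TZU = 46°  [△ZTU]

∠TZU = 46°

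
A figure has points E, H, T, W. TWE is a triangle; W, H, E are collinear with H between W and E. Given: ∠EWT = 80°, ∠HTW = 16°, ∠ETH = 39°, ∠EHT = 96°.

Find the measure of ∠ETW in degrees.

∠ETW = 55°

1. ∠HET = 45°  [△THE]
2. ∠TEW = 45°  [H on ray EW]
3. ∠ETW = 55°  [△TWE]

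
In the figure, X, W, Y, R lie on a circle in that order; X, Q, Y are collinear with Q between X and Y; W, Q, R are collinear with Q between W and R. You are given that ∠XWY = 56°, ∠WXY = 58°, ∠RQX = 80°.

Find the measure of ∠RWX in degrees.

∠RWX = 22°

1. ∠WRY = 58°  [same arc WY]
2. ∠RQY = 100°  [linear pair at Q on XY]
3. ∠RYX = 22°  [△YQR]
4. ∠RWX = 22°  [same arc XR]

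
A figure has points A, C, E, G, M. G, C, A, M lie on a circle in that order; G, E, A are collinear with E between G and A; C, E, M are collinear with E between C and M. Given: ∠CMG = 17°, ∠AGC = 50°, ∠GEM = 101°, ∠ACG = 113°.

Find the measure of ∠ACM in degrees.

1. ∠CAG = 17°  [same arc GC]
2. ∠AEC = 101°  [vertical angles at E]
3. ∠ACM = 62°  [△CEA]

∠ACM = 62°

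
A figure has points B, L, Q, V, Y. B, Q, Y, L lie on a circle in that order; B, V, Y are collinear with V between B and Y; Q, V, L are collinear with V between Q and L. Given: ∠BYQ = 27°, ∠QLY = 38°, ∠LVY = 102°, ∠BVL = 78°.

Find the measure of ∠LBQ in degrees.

1. ∠BLQ = 27°  [same arc BQ]
2. ∠QBY = 38°  [same arc QY]
3. ∠BVQ = 102°  [vertical angles at V]
4. ∠BQL = 40°  [△BVQ]
5. ∠LBQ = 113°  [△BQL]

∠LBQ = 113°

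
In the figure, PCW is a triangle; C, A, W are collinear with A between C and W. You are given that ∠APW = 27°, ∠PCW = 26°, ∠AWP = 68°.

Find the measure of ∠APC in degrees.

∠APC = 59°

1. ∠PAW = 85°  [△PAW]
2. ∠ACP = 26°  [A on ray CW]
3. ∠CAP = 95°  [linear pair at A on CW]
4. ∠APC = 59°  [△PCA]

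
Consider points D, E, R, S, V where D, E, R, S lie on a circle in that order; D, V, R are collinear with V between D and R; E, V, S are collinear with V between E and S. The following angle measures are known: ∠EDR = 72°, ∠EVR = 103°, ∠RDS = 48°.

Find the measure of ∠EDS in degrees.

∠EDS = 120°

1. ∠DVS = 103°  [vertical angles at V]
2. ∠DVE = 77°  [linear pair at V on DR]
3. ∠DSE = 29°  [△DVS]
4. ∠DES = 31°  [△DVE]
5. ∠EDS = 120°  [△DES]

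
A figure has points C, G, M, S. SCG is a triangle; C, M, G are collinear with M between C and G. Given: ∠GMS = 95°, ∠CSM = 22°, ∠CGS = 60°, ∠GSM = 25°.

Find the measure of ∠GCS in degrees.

1. ∠CMS = 85°  [linear pair at M on CG]
2. ∠MCS = 73°  [△SCM]
3. ∠GCS = 73°  [M on ray CG]

∠GCS = 73°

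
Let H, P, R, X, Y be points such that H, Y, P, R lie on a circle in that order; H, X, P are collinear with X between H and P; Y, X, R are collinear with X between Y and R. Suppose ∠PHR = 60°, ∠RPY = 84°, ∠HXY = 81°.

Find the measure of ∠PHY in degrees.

∠PHY = 36°

1. ∠PYR = 60°  [same arc PR]
2. ∠PRY = 36°  [△YPR]
3. ∠PHY = 36°  [same arc YP]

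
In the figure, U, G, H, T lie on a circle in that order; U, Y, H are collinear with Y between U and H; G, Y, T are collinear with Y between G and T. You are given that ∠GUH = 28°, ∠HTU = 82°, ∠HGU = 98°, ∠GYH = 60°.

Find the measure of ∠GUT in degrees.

∠GUT = 94°

1. ∠GTH = 28°  [same arc GH]
2. ∠GHU = 54°  [△UGH]
3. ∠HGT = 66°  [△GYH]
4. ∠GHT = 86°  [△GHT]
5. ∠GUT = 94°  [cyclic UGHT, opposite ∠U+∠H]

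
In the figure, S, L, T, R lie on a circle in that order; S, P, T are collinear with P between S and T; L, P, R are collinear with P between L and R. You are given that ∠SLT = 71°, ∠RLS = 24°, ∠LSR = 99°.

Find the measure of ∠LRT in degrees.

1. ∠SRT = 109°  [cyclic SLTR, opposite ∠L+∠R]
2. ∠RTS = 24°  [same arc SR]
3. ∠LTR = 81°  [cyclic SLTR, opposite ∠S+∠T]
4. ∠RST = 47°  [△STR]
5. ∠RLT = 47°  [same arc TR]
6. ∠LRT = 52°  [△LTR]

∠LRT = 52°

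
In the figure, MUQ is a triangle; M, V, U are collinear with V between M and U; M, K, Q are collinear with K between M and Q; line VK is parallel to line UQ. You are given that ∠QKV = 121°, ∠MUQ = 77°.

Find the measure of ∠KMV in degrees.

1. ∠MKV = 59°  [linear pair at K on MQ]
2. ∠KVM = 77°  [VK∥UQ, corresponding at V]
3. ∠KMV = 44°  [△MVK]

∠KMV = 44°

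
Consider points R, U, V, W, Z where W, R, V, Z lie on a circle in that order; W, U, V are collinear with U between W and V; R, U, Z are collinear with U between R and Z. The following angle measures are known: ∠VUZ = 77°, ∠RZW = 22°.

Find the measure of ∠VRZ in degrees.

1. ∠RUW = 77°  [vertical angles at U]
2. ∠RVW = 22°  [same arc WR]
3. ∠RUV = 103°  [linear pair at U on WV]
4. ∠VRZ = 55°  [△RUV]

∠VRZ = 55°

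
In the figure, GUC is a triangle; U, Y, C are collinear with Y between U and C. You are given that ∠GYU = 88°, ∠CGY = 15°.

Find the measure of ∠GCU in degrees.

1. ∠CYG = 92°  [linear pair at Y on UC]
2. ∠GCY = 73°  [△GYC]
3. ∠GCU = 73°  [Y on ray CU]

∠GCU = 73°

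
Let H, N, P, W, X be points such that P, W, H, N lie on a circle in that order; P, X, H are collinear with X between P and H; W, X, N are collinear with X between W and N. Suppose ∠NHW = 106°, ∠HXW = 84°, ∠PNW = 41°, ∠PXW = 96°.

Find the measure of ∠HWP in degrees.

1. ∠NPW = 74°  [cyclic PWHN, opposite ∠P+∠H]
2. ∠PHW = 41°  [same arc PW]
3. ∠NWP = 65°  [△PWN]
4. ∠HPW = 19°  [△PXW]
5. ∠HWP = 120°  [△PWH]

∠HWP = 120°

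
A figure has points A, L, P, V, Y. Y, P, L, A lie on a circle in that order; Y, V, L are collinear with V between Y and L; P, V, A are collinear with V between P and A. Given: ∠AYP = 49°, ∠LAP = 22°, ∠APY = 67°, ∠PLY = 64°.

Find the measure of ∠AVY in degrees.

1. ∠ALP = 131°  [cyclic YPLA, opposite ∠Y+∠L]
2. ∠APL = 27°  [△PLA]
3. ∠LVP = 89°  [△PVL]
4. ∠AVY = 89°  [vertical angles at V]

∠AVY = 89°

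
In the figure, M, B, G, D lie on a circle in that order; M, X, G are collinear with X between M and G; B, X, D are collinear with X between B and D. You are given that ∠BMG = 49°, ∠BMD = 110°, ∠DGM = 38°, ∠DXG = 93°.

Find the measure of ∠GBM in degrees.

∠GBM = 99°

1. ∠BDG = 49°  [same arc BG]
2. ∠BGD = 70°  [cyclic MBGD, opposite ∠M+∠G]
3. ∠BXM = 93°  [vertical angles at X]
4. ∠DBG = 61°  [△BGD]
5. ∠BXG = 87°  [linear pair at X on MG]
6. ∠BGM = 32°  [△BXG]
7. ∠GBM = 99°  [△MBG]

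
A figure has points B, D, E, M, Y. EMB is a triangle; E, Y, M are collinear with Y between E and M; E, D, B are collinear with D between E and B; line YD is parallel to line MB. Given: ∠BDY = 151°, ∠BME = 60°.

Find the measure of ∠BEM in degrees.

∠BEM = 91°

1. ∠EDY = 29°  [linear pair at D on EB]
2. ∠DYE = 60°  [YD∥MB, corresponding at Y]
3. ∠DEY = 91°  [△EYD]
4. ∠BEM = 91°  [Y on EM, D on EB]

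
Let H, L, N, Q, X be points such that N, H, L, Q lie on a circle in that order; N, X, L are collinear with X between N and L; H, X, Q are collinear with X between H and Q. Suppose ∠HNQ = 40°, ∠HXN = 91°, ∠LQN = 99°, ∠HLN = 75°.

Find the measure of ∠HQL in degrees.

1. ∠HLQ = 140°  [cyclic NHLQ, opposite ∠N+∠L]
2. ∠HXL = 89°  [linear pair at X on NL]
3. ∠LHQ = 16°  [△HXL]
4. ∠HQL = 24°  [△HLQ]

∠HQL = 24°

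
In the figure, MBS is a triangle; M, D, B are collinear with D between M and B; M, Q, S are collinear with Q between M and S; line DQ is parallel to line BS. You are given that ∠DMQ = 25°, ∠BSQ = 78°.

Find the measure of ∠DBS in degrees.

∠DBS = 77°

1. ∠BMS = 25°  [D on MB, Q on MS]
2. ∠BSM = 78°  [Q on ray SM]
3. ∠MBS = 77°  [△MBS]
4. ∠DBS = 77°  [D on ray BM]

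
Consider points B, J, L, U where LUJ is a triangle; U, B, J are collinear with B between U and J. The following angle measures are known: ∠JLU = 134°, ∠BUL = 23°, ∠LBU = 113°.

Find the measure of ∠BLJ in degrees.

∠BLJ = 90°

1. ∠JUL = 23°  [B on ray UJ]
2. ∠JBL = 67°  [linear pair at B on UJ]
3. ∠LJU = 23°  [△LUJ]
4. ∠BJL = 23°  [B on ray JU]
5. ∠BLJ = 90°  [△LBJ]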